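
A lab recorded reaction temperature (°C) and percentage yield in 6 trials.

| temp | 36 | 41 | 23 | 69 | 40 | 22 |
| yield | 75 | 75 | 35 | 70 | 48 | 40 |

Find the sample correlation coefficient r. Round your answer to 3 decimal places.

0.644

n = 6, Σx = 231, Σy = 343, Σx² = 10351, Σy² = 21279, Σxy = 14210
nΣxy − ΣxΣy = 85260 − 79233 = 6027
nΣx² − (Σx)² = 62106 − 53361 = 8745; nΣy² − (Σy)² = 127674 − 117649 = 10025
r = 6027 / √(8745 × 10025) = 6027 / 9363.1525 ≈ 0.644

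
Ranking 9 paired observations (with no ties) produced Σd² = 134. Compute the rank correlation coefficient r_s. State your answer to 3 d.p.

-0.117

ρ = 1 − 6Σd² / [n(n²−1)] = 1 − 6×134 / (9×80)
  = 1 − 804/720 = 1 − 1.1167 ≈ -0.117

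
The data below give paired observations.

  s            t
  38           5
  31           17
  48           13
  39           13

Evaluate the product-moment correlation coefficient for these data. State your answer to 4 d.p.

n = 4, Σs = 156, Σt = 48, Σs² = 6230, Σt² = 652, Σst = 1848
nΣst − ΣsΣt = 7392 − 7488 = -96
nΣs² − (Σs)² = 24920 − 24336 = 584; nΣt² − (Σt)² = 2608 − 2304 = 304
r = -96 / √(584 × 304) = -96 / 421.3502 ≈ -0.2278

-0.2278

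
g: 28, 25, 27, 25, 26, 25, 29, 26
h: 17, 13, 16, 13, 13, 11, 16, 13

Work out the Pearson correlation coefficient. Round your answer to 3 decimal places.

n = 8, Σg = 211, Σh = 112, Σg² = 5581, Σh² = 1598, Σgh = 2973
nΣgh − ΣgΣh = 23784 − 23632 = 152
nΣg² − (Σg)² = 44648 − 44521 = 127; nΣh² − (Σh)² = 12784 − 12544 = 240
r = 152 / √(127 × 240) = 152 / 174.5852 ≈ 0.871

0.871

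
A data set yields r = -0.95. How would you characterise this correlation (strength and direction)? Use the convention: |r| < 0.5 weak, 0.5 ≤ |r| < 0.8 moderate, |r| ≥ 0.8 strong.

strong negative

r = -0.95 < 0 so the relationship is negative.
|r| = 0.95, which falls in the strong range.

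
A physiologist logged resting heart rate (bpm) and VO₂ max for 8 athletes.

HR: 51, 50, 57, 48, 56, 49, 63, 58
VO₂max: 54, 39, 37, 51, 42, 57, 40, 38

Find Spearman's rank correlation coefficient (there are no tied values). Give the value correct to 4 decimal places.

Rank HR: 4, 3, 6, 1, 5, 2, 8, 7
Rank VO₂max: 7, 3, 1, 6, 5, 8, 4, 2
d = rank(HR) − rank(VO₂max): -3, 0, 5, -5, 0, -6, 4, 5; Σd² = 136
ρ = 1 − 6Σd² / [n(n²−1)] = 1 − 6×136 / (8×63) = 1 − 816/504 ≈ -0.6190

-0.6190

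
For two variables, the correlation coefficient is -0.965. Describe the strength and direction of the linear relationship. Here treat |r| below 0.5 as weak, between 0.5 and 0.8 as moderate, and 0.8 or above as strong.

strong negative

r = -0.965 < 0 so the relationship is negative.
|r| = 0.965, which falls in the strong range.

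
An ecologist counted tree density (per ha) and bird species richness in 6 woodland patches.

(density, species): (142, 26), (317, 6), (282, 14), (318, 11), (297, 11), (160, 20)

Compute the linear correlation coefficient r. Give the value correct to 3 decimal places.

n = 6, Σx = 1516, Σy = 88, Σx² = 415110, Σy² = 1550, Σxy = 19507
nΣxy − ΣxΣy = 117042 − 133408 = -16366
nΣx² − (Σx)² = 2490660 − 2298256 = 192404; nΣy² − (Σy)² = 9300 − 7744 = 1556
r = -16366 / √(192404 × 1556) = -16366 / 17302.6190 ≈ -0.946

-0.946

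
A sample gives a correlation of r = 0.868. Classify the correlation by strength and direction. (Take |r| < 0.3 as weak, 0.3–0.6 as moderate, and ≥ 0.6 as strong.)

strong positive

r = 0.868 > 0 so the relationship is positive.
|r| = 0.868, which falls in the strong range.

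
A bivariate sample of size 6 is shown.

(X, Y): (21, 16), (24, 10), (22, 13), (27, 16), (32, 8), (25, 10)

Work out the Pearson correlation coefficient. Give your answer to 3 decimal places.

-0.555

n = 6, ΣX = 151, ΣY = 73, ΣX² = 3879, ΣY² = 945, ΣXY = 1800
nΣXY − ΣXΣY = 10800 − 11023 = -223
nΣX² − (ΣX)² = 23274 − 22801 = 473; nΣY² − (ΣY)² = 5670 − 5329 = 341
r = -223 / √(473 × 341) = -223 / 401.6130 ≈ -0.555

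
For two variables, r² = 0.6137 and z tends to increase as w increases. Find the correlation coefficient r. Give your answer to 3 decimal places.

0.783

|r| = √0.6137 = 0.783
The association is positive, so r = 0.783.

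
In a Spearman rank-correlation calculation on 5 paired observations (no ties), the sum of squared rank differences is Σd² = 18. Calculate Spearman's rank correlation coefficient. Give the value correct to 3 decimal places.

0.100

ρ = 1 − 6Σd² / [n(n²−1)] = 1 − 6×18 / (5×24)
  = 1 − 108/120 = 1 − 0.9000 ≈ 0.100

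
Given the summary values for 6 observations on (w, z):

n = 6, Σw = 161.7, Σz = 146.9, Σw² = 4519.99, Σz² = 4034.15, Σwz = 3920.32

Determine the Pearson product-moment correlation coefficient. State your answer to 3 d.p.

r = (nΣwz − ΣwΣz) / √[(nΣw² − (Σw)²)(nΣz² − (Σz)²)]
Numerator: 6×3920.32 − 161.7×146.9 = -231.81
Denominator: √[(27119.94 − 26146.89)(24204.9 − 21579.61)] = √[973.05 × 2625.29] = 1598.2923
r = -231.81 / 1598.2923 ≈ -0.145

-0.145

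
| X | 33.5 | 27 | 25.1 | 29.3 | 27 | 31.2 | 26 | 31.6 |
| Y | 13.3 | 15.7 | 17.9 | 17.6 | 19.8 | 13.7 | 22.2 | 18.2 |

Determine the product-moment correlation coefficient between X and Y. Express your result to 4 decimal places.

-0.6667

n = 8, ΣX = 230.7, ΣY = 138.4, ΣX² = 6716.75, ΣY² = 2457.36, ΣXY = 3948.78
nΣXY − ΣXΣY = 31590.24 − 31928.88 = -338.64
nΣX² − (ΣX)² = 53734 − 53222.49 = 511.51; nΣY² − (ΣY)² = 19658.88 − 19154.56 = 504.32
r = -338.64 / √(511.51 × 504.32) = -338.64 / 507.9023 ≈ -0.6667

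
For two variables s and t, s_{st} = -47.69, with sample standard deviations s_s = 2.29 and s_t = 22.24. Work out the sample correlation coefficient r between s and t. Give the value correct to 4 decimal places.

-0.9364

r = Cov(s,t) / (s_s · s_t) = -47.69 / (2.29 × 22.24)
  = -47.69 / 50.9296 ≈ -0.9364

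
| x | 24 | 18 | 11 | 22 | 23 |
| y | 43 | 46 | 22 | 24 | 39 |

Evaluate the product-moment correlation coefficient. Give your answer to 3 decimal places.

n = 5, Σx = 98, Σy = 174, Σx² = 2034, Σy² = 6546, Σxy = 3527
nΣxy − ΣxΣy = 17635 − 17052 = 583
nΣx² − (Σx)² = 10170 − 9604 = 566; nΣy² − (Σy)² = 32730 − 30276 = 2454
r = 583 / √(566 × 2454) = 583 / 1178.5432 ≈ 0.495

0.495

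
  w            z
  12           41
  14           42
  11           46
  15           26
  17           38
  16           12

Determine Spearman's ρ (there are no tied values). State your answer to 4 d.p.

Rank w: 2, 3, 1, 4, 6, 5
Rank z: 4, 5, 6, 2, 3, 1
d = rank(w) − rank(z): -2, -2, -5, 2, 3, 4; Σd² = 62
ρ = 1 − 6Σd² / [n(n²−1)] = 1 − 6×62 / (6×35) = 1 − 372/210 ≈ -0.7714

-0.7714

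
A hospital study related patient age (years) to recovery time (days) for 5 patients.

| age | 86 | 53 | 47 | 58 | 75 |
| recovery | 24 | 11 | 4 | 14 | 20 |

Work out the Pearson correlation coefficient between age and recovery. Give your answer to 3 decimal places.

n = 5, Σx = 319, Σy = 73, Σx² = 21403, Σy² = 1309, Σxy = 5147
nΣxy − ΣxΣy = 25735 − 23287 = 2448
nΣx² − (Σx)² = 107015 − 101761 = 5254; nΣy² − (Σy)² = 6545 − 5329 = 1216
r = 2448 / √(5254 × 1216) = 2448 / 2527.6202 ≈ 0.968

0.968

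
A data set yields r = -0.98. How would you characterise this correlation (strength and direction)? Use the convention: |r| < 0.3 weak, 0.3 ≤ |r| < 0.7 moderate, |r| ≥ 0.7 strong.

strong negative

r = -0.98 < 0 so the relationship is negative.
|r| = 0.98, which falls in the strong range.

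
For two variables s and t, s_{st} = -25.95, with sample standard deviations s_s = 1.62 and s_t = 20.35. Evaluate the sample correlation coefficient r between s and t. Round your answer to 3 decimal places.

r = Cov(s,t) / (s_s · s_t) = -25.95 / (1.62 × 20.35)
  = -25.95 / 32.9670 ≈ -0.787

-0.787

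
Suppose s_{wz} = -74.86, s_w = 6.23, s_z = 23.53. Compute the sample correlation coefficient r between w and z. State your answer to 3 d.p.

-0.511

r = Cov(w,z) / (s_w · s_z) = -74.86 / (6.23 × 23.53)
  = -74.86 / 146.5919 ≈ -0.511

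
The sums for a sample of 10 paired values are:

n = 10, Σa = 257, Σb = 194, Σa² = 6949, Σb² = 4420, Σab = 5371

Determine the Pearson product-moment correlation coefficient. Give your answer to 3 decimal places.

r = (nΣab − ΣaΣb) / √[(nΣa² − (Σa)²)(nΣb² − (Σb)²)]
Numerator: 10×5371 − 257×194 = 3852
Denominator: √[(69490 − 66049)(44200 − 37636)] = √[3441 × 6564] = 4752.5492
r = 3852 / 4752.5492 ≈ 0.811

0.811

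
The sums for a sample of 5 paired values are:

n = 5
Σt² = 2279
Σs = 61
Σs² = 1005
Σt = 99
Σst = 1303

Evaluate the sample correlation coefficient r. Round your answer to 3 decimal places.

0.330

r = (nΣst − ΣsΣt) / √[(nΣs² − (Σs)²)(nΣt² − (Σt)²)]
Numerator: 5×1303 − 61×99 = 476
Denominator: √[(5025 − 3721)(11395 − 9801)] = √[1304 × 1594] = 1441.7267
r = 476 / 1441.7267 ≈ 0.330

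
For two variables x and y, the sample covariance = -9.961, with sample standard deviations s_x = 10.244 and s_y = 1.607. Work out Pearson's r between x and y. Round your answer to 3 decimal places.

r = Cov(x,y) / (s_x · s_y) = -9.961 / (10.244 × 1.607)
  = -9.961 / 16.4621 ≈ -0.605

-0.605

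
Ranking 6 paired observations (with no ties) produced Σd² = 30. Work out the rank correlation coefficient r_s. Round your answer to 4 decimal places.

0.1429

ρ = 1 − 6Σd² / [n(n²−1)] = 1 − 6×30 / (6×35)
  = 1 − 180/210 = 1 − 0.85714 ≈ 0.1429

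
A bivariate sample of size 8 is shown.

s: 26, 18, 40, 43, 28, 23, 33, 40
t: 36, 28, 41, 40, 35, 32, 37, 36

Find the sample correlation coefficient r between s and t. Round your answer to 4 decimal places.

0.8875

n = 8, Σs = 251, Σt = 285, Σs² = 8451, Σt² = 10275, Σst = 9177
nΣst − ΣsΣt = 73416 − 71535 = 1881
nΣs² − (Σs)² = 67608 − 63001 = 4607; nΣt² − (Σt)² = 82200 − 81225 = 975
r = 1881 / √(4607 × 975) = 1881 / 2119.3926 ≈ 0.8875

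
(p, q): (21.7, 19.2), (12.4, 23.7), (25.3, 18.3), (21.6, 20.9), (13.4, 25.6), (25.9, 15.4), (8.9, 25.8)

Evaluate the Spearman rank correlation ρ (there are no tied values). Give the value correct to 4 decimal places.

-0.9643

Rank p: 5, 2, 6, 4, 3, 7, 1
Rank q: 3, 5, 2, 4, 6, 1, 7
d = rank(p) − rank(q): 2, -3, 4, 0, -3, 6, -6; Σd² = 110
ρ = 1 − 6Σd² / [n(n²−1)] = 1 − 6×110 / (7×48) = 1 − 660/336 ≈ -0.9643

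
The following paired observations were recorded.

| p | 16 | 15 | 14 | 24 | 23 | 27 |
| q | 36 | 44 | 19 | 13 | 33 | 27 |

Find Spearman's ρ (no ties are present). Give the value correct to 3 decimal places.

-0.314

Rank p: 3, 2, 1, 5, 4, 6
Rank q: 5, 6, 2, 1, 4, 3
d = rank(p) − rank(q): -2, -4, -1, 4, 0, 3; Σd² = 46
ρ = 1 − 6Σd² / [n(n²−1)] = 1 − 6×46 / (6×35) = 1 − 276/210 ≈ -0.314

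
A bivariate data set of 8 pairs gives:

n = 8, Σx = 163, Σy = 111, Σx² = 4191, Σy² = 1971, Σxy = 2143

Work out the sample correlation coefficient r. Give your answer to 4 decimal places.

-0.1938

r = (nΣxy − ΣxΣy) / √[(nΣx² − (Σx)²)(nΣy² − (Σy)²)]
Numerator: 8×2143 − 163×111 = -949
Denominator: √[(33528 − 26569)(15768 − 12321)] = √[6959 × 3447] = 4897.7212
r = -949 / 4897.7212 ≈ -0.1938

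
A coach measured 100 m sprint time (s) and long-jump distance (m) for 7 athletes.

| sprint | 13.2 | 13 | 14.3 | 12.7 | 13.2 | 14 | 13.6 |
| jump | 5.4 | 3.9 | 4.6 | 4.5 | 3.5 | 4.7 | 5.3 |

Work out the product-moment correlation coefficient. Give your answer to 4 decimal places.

n = 7, Σx = 94, Σy = 31.9, Σx² = 1264.22, Σy² = 148.21, Σxy = 428.99
nΣxy − ΣxΣy = 3002.93 − 2998.6 = 4.33
nΣx² − (Σx)² = 8849.54 − 8836 = 13.54; nΣy² − (Σy)² = 1037.47 − 1017.61 = 19.86
r = 4.33 / √(13.54 × 19.86) = 4.33 / 16.3983 ≈ 0.2641

0.2641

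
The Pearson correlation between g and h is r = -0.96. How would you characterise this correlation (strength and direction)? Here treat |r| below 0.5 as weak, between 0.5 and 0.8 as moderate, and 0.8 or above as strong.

r = -0.96 < 0 so the relationship is negative.
|r| = 0.96, which falls in the strong range.

strong negative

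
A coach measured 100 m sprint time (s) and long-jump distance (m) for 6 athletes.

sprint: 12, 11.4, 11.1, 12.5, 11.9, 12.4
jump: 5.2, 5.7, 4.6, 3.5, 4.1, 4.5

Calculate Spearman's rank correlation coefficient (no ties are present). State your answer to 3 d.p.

-0.600

Rank sprint: 4, 2, 1, 6, 3, 5
Rank jump: 5, 6, 4, 1, 2, 3
d = rank(sprint) − rank(jump): -1, -4, -3, 5, 1, 2; Σd² = 56
ρ = 1 − 6Σd² / [n(n²−1)] = 1 − 6×56 / (6×35) = 1 − 336/210 ≈ -0.600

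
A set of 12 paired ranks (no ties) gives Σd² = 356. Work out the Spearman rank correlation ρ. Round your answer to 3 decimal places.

ρ = 1 − 6Σd² / [n(n²−1)] = 1 − 6×356 / (12×143)
  = 1 − 2136/1716 = 1 − 1.2448 ≈ -0.245

-0.245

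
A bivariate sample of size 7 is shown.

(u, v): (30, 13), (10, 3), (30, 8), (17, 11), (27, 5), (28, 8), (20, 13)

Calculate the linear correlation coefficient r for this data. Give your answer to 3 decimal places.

0.306

n = 7, Σu = 162, Σv = 61, Σu² = 4102, Σv² = 621, Σuv = 1466
nΣuv − ΣuΣv = 10262 − 9882 = 380
nΣu² − (Σu)² = 28714 − 26244 = 2470; nΣv² − (Σv)² = 4347 − 3721 = 626
r = 380 / √(2470 × 626) = 380 / 1243.4709 ≈ 0.306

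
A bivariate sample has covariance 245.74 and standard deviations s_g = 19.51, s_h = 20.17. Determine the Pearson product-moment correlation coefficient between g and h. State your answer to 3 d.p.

r = Cov(g,h) / (s_g · s_h) = 245.74 / (19.51 × 20.17)
  = 245.74 / 393.5167 ≈ 0.624

0.624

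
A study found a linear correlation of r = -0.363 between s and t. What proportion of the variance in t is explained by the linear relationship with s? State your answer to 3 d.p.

r² = (-0.363)² = 0.132

0.132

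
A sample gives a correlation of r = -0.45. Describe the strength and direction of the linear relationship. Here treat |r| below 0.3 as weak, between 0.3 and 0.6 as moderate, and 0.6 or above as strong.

moderate negative

r = -0.45 < 0 so the relationship is negative.
|r| = 0.45, which falls in the moderate range.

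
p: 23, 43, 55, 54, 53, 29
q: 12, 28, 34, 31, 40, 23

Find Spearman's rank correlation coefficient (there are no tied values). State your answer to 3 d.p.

0.829

Rank p: 1, 3, 6, 5, 4, 2
Rank q: 1, 3, 5, 4, 6, 2
d = rank(p) − rank(q): 0, 0, 1, 1, -2, 0; Σd² = 6
ρ = 1 − 6Σd² / [n(n²−1)] = 1 − 6×6 / (6×35) = 1 − 36/210 ≈ 0.829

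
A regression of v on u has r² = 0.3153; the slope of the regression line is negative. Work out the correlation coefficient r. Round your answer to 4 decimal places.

|r| = √0.3153 = 0.5615
The association is negative, so r = −0.5615.

-0.5615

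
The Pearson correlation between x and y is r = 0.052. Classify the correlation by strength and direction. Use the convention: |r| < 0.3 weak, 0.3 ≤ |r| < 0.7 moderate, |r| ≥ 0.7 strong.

r = 0.052 > 0 so the relationship is positive.
|r| = 0.052, which falls in the weak range.

weak positive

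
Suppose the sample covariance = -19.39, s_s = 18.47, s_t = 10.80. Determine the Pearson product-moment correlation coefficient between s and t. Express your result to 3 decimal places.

-0.097

r = Cov(s,t) / (s_s · s_t) = -19.39 / (18.47 × 10.80)
  = -19.39 / 199.4760 ≈ -0.097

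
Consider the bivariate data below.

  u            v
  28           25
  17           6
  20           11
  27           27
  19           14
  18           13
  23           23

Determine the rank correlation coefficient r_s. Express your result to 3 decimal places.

0.857

Rank u: 7, 1, 4, 6, 3, 2, 5
Rank v: 6, 1, 2, 7, 4, 3, 5
d = rank(u) − rank(v): 1, 0, 2, -1, -1, -1, 0; Σd² = 8
ρ = 1 − 6Σd² / [n(n²−1)] = 1 − 6×8 / (7×48) = 1 − 48/336 ≈ 0.857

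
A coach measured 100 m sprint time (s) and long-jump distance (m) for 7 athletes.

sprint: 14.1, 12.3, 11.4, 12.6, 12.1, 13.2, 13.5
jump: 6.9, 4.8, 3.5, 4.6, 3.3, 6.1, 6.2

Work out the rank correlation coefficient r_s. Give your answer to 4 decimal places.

Rank sprint: 7, 3, 1, 4, 2, 5, 6
Rank jump: 7, 4, 2, 3, 1, 5, 6
d = rank(sprint) − rank(jump): 0, -1, -1, 1, 1, 0, 0; Σd² = 4
ρ = 1 − 6Σd² / [n(n²−1)] = 1 − 6×4 / (7×48) = 1 − 24/336 ≈ 0.9286

0.9286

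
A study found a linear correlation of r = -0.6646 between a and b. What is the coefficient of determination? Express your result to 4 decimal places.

0.4417

r² = (-0.6646)² = 0.4417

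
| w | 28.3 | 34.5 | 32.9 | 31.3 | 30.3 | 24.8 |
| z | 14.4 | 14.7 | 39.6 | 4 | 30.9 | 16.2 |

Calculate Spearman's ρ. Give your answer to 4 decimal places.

0.0857

Rank w: 2, 6, 5, 4, 3, 1
Rank z: 2, 3, 6, 1, 5, 4
d = rank(w) − rank(z): 0, 3, -1, 3, -2, -3; Σd² = 32
ρ = 1 − 6Σd² / [n(n²−1)] = 1 − 6×32 / (6×35) = 1 − 192/210 ≈ 0.0857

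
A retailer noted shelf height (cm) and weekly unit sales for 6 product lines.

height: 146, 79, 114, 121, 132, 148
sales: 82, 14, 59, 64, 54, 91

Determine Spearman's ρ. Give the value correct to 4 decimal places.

Rank height: 5, 1, 2, 3, 4, 6
Rank sales: 5, 1, 3, 4, 2, 6
d = rank(height) − rank(sales): 0, 0, -1, -1, 2, 0; Σd² = 6
ρ = 1 − 6Σd² / [n(n²−1)] = 1 − 6×6 / (6×35) = 1 − 36/210 ≈ 0.8286

0.8286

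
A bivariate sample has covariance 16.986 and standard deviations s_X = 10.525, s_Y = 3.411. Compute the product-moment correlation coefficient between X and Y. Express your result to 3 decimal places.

0.473

r = Cov(X,Y) / (s_X · s_Y) = 16.986 / (10.525 × 3.411)
  = 16.986 / 35.9008 ≈ 0.473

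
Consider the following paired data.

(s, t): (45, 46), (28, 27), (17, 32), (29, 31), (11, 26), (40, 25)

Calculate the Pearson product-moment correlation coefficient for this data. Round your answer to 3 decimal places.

0.508

n = 6, Σs = 170, Σt = 187, Σs² = 5660, Σt² = 6131, Σst = 5555
nΣst − ΣsΣt = 33330 − 31790 = 1540
nΣs² − (Σs)² = 33960 − 28900 = 5060; nΣt² − (Σt)² = 36786 − 34969 = 1817
r = 1540 / √(5060 × 1817) = 1540 / 3032.1642 ≈ 0.508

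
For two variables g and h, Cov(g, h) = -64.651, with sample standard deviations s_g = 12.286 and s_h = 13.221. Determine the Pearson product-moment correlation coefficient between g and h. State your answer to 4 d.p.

r = Cov(g,h) / (s_g · s_h) = -64.651 / (12.286 × 13.221)
  = -64.651 / 162.4332 ≈ -0.3980

-0.3980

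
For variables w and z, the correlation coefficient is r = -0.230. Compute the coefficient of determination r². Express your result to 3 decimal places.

r² = (-0.230)² = 0.053

0.053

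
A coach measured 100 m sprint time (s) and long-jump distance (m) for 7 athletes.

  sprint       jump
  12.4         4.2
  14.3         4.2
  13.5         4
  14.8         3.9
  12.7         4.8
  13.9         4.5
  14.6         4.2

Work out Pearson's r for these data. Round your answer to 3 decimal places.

-0.501

n = 7, Σx = 96.2, Σy = 29.8, Σx² = 1327.2, Σy² = 127.42, Σxy = 408.69
nΣxy − ΣxΣy = 2860.83 − 2866.76 = -5.93
nΣx² − (Σx)² = 9290.4 − 9254.44 = 35.96; nΣy² − (Σy)² = 891.94 − 888.04 = 3.9
r = -5.93 / √(35.96 × 3.9) = -5.93 / 11.8425 ≈ -0.501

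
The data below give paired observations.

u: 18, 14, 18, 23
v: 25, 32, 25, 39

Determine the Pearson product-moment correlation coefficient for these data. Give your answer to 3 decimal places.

0.496

n = 4, Σu = 73, Σv = 121, Σu² = 1373, Σv² = 3795, Σuv = 2245
nΣuv − ΣuΣv = 8980 − 8833 = 147
nΣu² − (Σu)² = 5492 − 5329 = 163; nΣv² − (Σv)² = 15180 − 14641 = 539
r = 147 / √(163 × 539) = 147 / 296.4068 ≈ 0.496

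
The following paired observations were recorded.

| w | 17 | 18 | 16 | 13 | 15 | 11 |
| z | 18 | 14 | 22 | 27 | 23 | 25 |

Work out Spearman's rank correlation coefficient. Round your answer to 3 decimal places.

-0.943

Rank w: 5, 6, 4, 2, 3, 1
Rank z: 2, 1, 3, 6, 4, 5
d = rank(w) − rank(z): 3, 5, 1, -4, -1, -4; Σd² = 68
ρ = 1 − 6Σd² / [n(n²−1)] = 1 − 6×68 / (6×35) = 1 − 408/210 ≈ -0.943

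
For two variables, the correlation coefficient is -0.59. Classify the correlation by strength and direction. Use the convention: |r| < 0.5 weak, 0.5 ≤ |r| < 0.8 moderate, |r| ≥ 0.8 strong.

moderate negative

r = -0.59 < 0 so the relationship is negative.
|r| = 0.59, which falls in the moderate range.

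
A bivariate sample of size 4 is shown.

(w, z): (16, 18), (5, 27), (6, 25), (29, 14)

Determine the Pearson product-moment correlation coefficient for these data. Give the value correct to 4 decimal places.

n = 4, Σw = 56, Σz = 84, Σw² = 1158, Σz² = 1874, Σwz = 979
nΣwz − ΣwΣz = 3916 − 4704 = -788
nΣw² − (Σw)² = 4632 − 3136 = 1496; nΣz² − (Σz)² = 7496 − 7056 = 440
r = -788 / √(1496 × 440) = -788 / 811.3199 ≈ -0.9713

-0.9713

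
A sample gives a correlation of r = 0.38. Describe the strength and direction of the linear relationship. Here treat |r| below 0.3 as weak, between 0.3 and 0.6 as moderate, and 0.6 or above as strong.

r = 0.38 > 0 so the relationship is positive.
|r| = 0.38, which falls in the moderate range.

moderate positive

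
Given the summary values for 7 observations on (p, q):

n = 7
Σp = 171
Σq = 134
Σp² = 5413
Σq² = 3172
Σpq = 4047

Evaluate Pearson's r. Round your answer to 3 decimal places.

r = (nΣpq − ΣpΣq) / √[(nΣp² − (Σp)²)(nΣq² − (Σq)²)]
Numerator: 7×4047 − 171×134 = 5415
Denominator: √[(37891 − 29241)(22204 − 17956)] = √[8650 × 4248] = 6061.7819
r = 5415 / 6061.7819 ≈ 0.893

0.893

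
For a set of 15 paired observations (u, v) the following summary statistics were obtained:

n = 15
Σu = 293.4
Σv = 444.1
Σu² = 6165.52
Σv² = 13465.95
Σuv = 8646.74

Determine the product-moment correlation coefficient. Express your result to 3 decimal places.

r = (nΣuv − ΣuΣv) / √[(nΣu² − (Σu)²)(nΣv² − (Σv)²)]
Numerator: 15×8646.74 − 293.4×444.1 = -597.84
Denominator: √[(92482.8 − 86083.56)(201989.25 − 197224.81)] = √[6399.24 × 4764.44] = 5521.6660
r = -597.84 / 5521.6660 ≈ -0.108

-0.108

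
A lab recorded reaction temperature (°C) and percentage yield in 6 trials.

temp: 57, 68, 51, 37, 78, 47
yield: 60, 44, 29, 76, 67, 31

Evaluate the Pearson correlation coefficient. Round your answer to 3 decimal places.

0.064

n = 6, Σx = 338, Σy = 307, Σx² = 20136, Σy² = 17603, Σxy = 17386
nΣxy − ΣxΣy = 104316 − 103766 = 550
nΣx² − (Σx)² = 120816 − 114244 = 6572; nΣy² − (Σy)² = 105618 − 94249 = 11369
r = 550 / √(6572 × 11369) = 550 / 8643.9035 ≈ 0.064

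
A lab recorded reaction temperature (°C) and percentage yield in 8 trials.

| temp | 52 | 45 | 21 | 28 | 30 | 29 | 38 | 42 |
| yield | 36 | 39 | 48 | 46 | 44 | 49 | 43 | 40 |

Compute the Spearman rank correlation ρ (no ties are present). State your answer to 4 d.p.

-0.9286

Rank temp: 8, 7, 1, 2, 4, 3, 5, 6
Rank yield: 1, 2, 7, 6, 5, 8, 4, 3
d = rank(temp) − rank(yield): 7, 5, -6, -4, -1, -5, 1, 3; Σd² = 162
ρ = 1 − 6Σd² / [n(n²−1)] = 1 − 6×162 / (8×63) = 1 − 972/504 ≈ -0.9286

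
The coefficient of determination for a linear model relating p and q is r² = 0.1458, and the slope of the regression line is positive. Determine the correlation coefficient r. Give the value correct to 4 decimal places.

0.3818

|r| = √0.1458 = 0.3818
The association is positive, so r = 0.3818.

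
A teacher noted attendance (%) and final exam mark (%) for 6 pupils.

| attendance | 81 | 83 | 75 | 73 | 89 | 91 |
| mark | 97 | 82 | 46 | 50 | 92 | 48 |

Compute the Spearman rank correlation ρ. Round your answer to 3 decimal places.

0.143

Rank attendance: 3, 4, 2, 1, 5, 6
Rank mark: 6, 4, 1, 3, 5, 2
d = rank(attendance) − rank(mark): -3, 0, 1, -2, 0, 4; Σd² = 30
ρ = 1 − 6Σd² / [n(n²−1)] = 1 − 6×30 / (6×35) = 1 − 180/210 ≈ 0.143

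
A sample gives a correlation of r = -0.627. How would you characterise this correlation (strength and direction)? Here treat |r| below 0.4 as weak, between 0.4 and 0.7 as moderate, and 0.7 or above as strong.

r = -0.627 < 0 so the relationship is negative.
|r| = 0.627, which falls in the moderate range.

moderate negative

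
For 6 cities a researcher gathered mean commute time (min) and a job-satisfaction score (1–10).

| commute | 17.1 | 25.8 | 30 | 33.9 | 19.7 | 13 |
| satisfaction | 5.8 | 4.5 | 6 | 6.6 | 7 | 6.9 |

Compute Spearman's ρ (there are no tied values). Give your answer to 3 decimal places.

Rank commute: 2, 4, 5, 6, 3, 1
Rank satisfaction: 2, 1, 3, 4, 6, 5
d = rank(commute) − rank(satisfaction): 0, 3, 2, 2, -3, -4; Σd² = 42
ρ = 1 − 6Σd² / [n(n²−1)] = 1 − 6×42 / (6×35) = 1 − 252/210 ≈ -0.200

-0.200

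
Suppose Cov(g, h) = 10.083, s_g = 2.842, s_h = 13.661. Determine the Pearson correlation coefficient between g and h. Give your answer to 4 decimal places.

r = Cov(g,h) / (s_g · s_h) = 10.083 / (2.842 × 13.661)
  = 10.083 / 38.8246 ≈ 0.2597

0.2597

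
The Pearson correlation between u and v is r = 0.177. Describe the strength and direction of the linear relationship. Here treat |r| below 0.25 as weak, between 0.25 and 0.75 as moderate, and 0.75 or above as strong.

r = 0.177 > 0 so the relationship is positive.
|r| = 0.177, which falls in the weak range.

weak positive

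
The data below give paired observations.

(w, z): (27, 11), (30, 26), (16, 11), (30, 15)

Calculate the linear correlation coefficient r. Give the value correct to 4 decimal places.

0.5708

n = 4, Σw = 103, Σz = 63, Σw² = 2785, Σz² = 1143, Σwz = 1703
nΣwz − ΣwΣz = 6812 − 6489 = 323
nΣw² − (Σw)² = 11140 − 10609 = 531; nΣz² − (Σz)² = 4572 − 3969 = 603
r = 323 / √(531 × 603) = 323 / 565.8560 ≈ 0.5708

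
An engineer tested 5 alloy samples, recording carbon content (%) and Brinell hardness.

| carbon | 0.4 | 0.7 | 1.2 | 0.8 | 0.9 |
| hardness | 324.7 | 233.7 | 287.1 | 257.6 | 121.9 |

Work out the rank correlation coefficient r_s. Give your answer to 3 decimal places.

-0.300

Rank carbon: 1, 2, 5, 3, 4
Rank hardness: 5, 2, 4, 3, 1
d = rank(carbon) − rank(hardness): -4, 0, 1, 0, 3; Σd² = 26
ρ = 1 − 6Σd² / [n(n²−1)] = 1 − 6×26 / (5×24) = 1 − 156/120 ≈ -0.300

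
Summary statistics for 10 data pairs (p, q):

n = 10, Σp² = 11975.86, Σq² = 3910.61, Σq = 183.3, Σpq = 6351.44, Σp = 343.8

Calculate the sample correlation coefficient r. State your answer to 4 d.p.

0.1692

r = (nΣpq − ΣpΣq) / √[(nΣp² − (Σp)²)(nΣq² − (Σq)²)]
Numerator: 10×6351.44 − 343.8×183.3 = 495.86
Denominator: √[(119758.6 − 118198.44)(39106.1 − 33598.89)] = √[1560.16 × 5507.21] = 2931.2333
r = 495.86 / 2931.2333 ≈ 0.1692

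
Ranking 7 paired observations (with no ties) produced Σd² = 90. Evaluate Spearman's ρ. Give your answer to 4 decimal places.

-0.6071

ρ = 1 − 6Σd² / [n(n²−1)] = 1 − 6×90 / (7×48)
  = 1 − 540/336 = 1 − 1.60714 ≈ -0.6071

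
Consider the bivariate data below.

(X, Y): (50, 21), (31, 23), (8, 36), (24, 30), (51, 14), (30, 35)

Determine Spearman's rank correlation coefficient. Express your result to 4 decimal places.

Rank X: 5, 4, 1, 2, 6, 3
Rank Y: 2, 3, 6, 4, 1, 5
d = rank(X) − rank(Y): 3, 1, -5, -2, 5, -2; Σd² = 68
ρ = 1 − 6Σd² / [n(n²−1)] = 1 − 6×68 / (6×35) = 1 − 408/210 ≈ -0.9429

-0.9429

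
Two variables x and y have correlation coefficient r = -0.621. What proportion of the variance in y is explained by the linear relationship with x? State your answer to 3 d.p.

r² = (-0.621)² = 0.386

0.386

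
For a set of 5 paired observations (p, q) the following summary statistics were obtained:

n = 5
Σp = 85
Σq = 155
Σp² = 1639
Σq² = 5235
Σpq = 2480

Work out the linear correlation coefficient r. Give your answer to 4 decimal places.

r = (nΣpq − ΣpΣq) / √[(nΣp² − (Σp)²)(nΣq² − (Σq)²)]
Numerator: 5×2480 − 85×155 = -775
Denominator: √[(8195 − 7225)(26175 − 24025)] = √[970 × 2150] = 1444.1260
r = -775 / 1444.1260 ≈ -0.5367

-0.5367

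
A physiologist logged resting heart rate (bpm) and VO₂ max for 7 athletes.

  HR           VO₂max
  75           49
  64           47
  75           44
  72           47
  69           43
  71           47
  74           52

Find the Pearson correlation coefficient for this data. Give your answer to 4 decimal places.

n = 7, Σx = 500, Σy = 329, Σx² = 35808, Σy² = 15517, Σxy = 23519
nΣxy − ΣxΣy = 164633 − 164500 = 133
nΣx² − (Σx)² = 250656 − 250000 = 656; nΣy² − (Σy)² = 108619 − 108241 = 378
r = 133 / √(656 × 378) = 133 / 497.9639 ≈ 0.2671

0.2671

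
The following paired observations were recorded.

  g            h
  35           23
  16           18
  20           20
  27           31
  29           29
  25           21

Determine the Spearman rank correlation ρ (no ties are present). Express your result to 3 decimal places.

0.771

Rank g: 6, 1, 2, 4, 5, 3
Rank h: 4, 1, 2, 6, 5, 3
d = rank(g) − rank(h): 2, 0, 0, -2, 0, 0; Σd² = 8
ρ = 1 − 6Σd² / [n(n²−1)] = 1 − 6×8 / (6×35) = 1 − 48/210 ≈ 0.771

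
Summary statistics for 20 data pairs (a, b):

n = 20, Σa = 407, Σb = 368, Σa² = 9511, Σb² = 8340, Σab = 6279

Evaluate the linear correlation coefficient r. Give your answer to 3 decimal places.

r = (nΣab − ΣaΣb) / √[(nΣa² − (Σa)²)(nΣb² − (Σb)²)]
Numerator: 20×6279 − 407×368 = -24196
Denominator: √[(190220 − 165649)(166800 − 135424)] = √[24571 × 31376] = 27765.8008
r = -24196 / 27765.8008 ≈ -0.871

-0.871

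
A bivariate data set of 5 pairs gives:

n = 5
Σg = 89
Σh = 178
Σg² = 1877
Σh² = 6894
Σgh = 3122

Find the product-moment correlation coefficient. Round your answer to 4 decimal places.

-0.1149

r = (nΣgh − ΣgΣh) / √[(nΣg² − (Σg)²)(nΣh² − (Σh)²)]
Numerator: 5×3122 − 89×178 = -232
Denominator: √[(9385 − 7921)(34470 − 31684)] = √[1464 × 2786] = 2019.5802
r = -232 / 2019.5802 ≈ -0.1149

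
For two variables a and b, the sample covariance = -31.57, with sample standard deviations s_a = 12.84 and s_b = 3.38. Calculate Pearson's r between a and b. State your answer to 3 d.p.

r = Cov(a,b) / (s_a · s_b) = -31.57 / (12.84 × 3.38)
  = -31.57 / 43.3992 ≈ -0.727

-0.727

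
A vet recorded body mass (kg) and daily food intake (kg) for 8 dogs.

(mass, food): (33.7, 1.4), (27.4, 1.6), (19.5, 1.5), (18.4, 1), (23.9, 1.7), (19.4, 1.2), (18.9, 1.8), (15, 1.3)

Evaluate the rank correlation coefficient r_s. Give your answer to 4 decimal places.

0.3810

Rank mass: 8, 7, 5, 2, 6, 4, 3, 1
Rank food: 4, 6, 5, 1, 7, 2, 8, 3
d = rank(mass) − rank(food): 4, 1, 0, 1, -1, 2, -5, -2; Σd² = 52
ρ = 1 − 6Σd² / [n(n²−1)] = 1 − 6×52 / (8×63) = 1 − 312/504 ≈ 0.3810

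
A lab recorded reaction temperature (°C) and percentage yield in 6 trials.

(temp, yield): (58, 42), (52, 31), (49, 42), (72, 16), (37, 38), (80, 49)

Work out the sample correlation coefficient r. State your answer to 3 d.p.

-0.066

n = 6, Σx = 348, Σy = 218, Σx² = 21422, Σy² = 8590, Σxy = 12584
nΣxy − ΣxΣy = 75504 − 75864 = -360
nΣx² − (Σx)² = 128532 − 121104 = 7428; nΣy² − (Σy)² = 51540 − 47524 = 4016
r = -360 / √(7428 × 4016) = -360 / 5461.7624 ≈ -0.066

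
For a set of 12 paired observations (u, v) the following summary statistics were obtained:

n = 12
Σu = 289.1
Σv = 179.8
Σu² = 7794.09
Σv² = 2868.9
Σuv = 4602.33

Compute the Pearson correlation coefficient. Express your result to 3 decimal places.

r = (nΣuv − ΣuΣv) / √[(nΣu² − (Σu)²)(nΣv² − (Σv)²)]
Numerator: 12×4602.33 − 289.1×179.8 = 3247.78
Denominator: √[(93529.08 − 83578.81)(34426.8 − 32328.04)] = √[9950.27 × 2098.76] = 4569.8171
r = 3247.78 / 4569.8171 ≈ 0.711

0.711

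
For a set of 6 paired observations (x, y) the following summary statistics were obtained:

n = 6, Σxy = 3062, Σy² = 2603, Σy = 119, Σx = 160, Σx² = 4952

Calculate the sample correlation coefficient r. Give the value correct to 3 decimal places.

r = (nΣxy − ΣxΣy) / √[(nΣx² − (Σx)²)(nΣy² − (Σy)²)]
Numerator: 6×3062 − 160×119 = -668
Denominator: √[(29712 − 25600)(15618 − 14161)] = √[4112 × 1457] = 2447.6895
r = -668 / 2447.6895 ≈ -0.273

-0.273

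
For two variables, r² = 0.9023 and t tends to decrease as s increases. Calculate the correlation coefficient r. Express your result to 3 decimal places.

-0.950

|r| = √0.9023 = 0.950
The association is negative, so r = −0.950.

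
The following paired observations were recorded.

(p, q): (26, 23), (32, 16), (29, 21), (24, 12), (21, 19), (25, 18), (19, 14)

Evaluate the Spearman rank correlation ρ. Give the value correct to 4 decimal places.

0.3929

Rank p: 5, 7, 6, 3, 2, 4, 1
Rank q: 7, 3, 6, 1, 5, 4, 2
d = rank(p) − rank(q): -2, 4, 0, 2, -3, 0, -1; Σd² = 34
ρ = 1 − 6Σd² / [n(n²−1)] = 1 − 6×34 / (7×48) = 1 − 204/336 ≈ 0.3929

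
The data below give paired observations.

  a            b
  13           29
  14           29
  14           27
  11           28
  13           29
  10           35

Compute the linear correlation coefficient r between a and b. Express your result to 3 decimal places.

-0.715

n = 6, Σa = 75, Σb = 177, Σa² = 951, Σb² = 5261, Σab = 2196
nΣab − ΣaΣb = 13176 − 13275 = -99
nΣa² − (Σa)² = 5706 − 5625 = 81; nΣb² − (Σb)² = 31566 − 31329 = 237
r = -99 / √(81 × 237) = -99 / 138.5532 ≈ -0.715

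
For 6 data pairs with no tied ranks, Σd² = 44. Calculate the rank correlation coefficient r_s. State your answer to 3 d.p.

ρ = 1 − 6Σd² / [n(n²−1)] = 1 − 6×44 / (6×35)
  = 1 − 264/210 = 1 − 1.2571 ≈ -0.257

-0.257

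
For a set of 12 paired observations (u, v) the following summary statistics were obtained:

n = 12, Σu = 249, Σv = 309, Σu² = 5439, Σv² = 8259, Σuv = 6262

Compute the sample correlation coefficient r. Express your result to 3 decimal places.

r = (nΣuv − ΣuΣv) / √[(nΣu² − (Σu)²)(nΣv² − (Σv)²)]
Numerator: 12×6262 − 249×309 = -1797
Denominator: √[(65268 − 62001)(99108 − 95481)] = √[3267 × 3627] = 3442.2971
r = -1797 / 3442.2971 ≈ -0.522

-0.522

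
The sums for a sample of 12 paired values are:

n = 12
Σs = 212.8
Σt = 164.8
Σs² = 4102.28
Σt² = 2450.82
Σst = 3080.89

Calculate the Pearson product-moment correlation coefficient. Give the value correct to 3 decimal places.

0.638

r = (nΣst − ΣsΣt) / √[(nΣs² − (Σs)²)(nΣt² − (Σt)²)]
Numerator: 12×3080.89 − 212.8×164.8 = 1901.24
Denominator: √[(49227.36 − 45283.84)(29409.84 − 27159.04)] = √[3943.52 × 2250.8] = 2979.2742
r = 1901.24 / 2979.2742 ≈ 0.638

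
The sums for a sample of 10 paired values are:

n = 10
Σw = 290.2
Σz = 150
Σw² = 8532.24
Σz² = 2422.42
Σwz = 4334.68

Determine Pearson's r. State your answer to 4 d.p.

r = (nΣwz − ΣwΣz) / √[(nΣw² − (Σw)²)(nΣz² − (Σz)²)]
Numerator: 10×4334.68 − 290.2×150 = -183.2
Denominator: √[(85322.4 − 84216.04)(24224.2 − 22500)] = √[1106.36 × 1724.2] = 1381.1538
r = -183.2 / 1381.1538 ≈ -0.1326

-0.1326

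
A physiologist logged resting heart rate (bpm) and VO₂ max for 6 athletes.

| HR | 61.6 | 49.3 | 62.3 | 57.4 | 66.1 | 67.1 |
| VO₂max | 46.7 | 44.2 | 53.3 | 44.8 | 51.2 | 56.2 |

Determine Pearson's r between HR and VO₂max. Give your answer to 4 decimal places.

n = 6, Σx = 363.8, Σy = 296.4, Σx² = 22272.72, Σy² = 14762.34, Σxy = 18103.23
nΣxy − ΣxΣy = 108619.38 − 107830.32 = 789.06
nΣx² − (Σx)² = 133636.32 − 132350.44 = 1285.88; nΣy² − (Σy)² = 88574.04 − 87852.96 = 721.08
r = 789.06 / √(1285.88 × 721.08) = 789.06 / 962.9239 ≈ 0.8194

0.8194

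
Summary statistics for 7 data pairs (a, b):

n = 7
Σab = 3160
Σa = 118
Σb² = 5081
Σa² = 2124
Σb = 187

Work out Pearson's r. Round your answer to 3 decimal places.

r = (nΣab − ΣaΣb) / √[(nΣa² − (Σa)²)(nΣb² − (Σb)²)]
Numerator: 7×3160 − 118×187 = 54
Denominator: √[(14868 − 13924)(35567 − 34969)] = √[944 × 598] = 751.3401
r = 54 / 751.3401 ≈ 0.072

0.072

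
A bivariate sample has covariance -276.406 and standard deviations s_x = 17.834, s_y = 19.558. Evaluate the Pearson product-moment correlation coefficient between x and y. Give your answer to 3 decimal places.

-0.792

r = Cov(x,y) / (s_x · s_y) = -276.406 / (17.834 × 19.558)
  = -276.406 / 348.7974 ≈ -0.792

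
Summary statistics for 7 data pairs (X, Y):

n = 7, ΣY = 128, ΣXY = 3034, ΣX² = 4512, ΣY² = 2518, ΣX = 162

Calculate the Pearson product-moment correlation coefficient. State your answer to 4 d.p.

0.1949

r = (nΣXY − ΣXΣY) / √[(nΣX² − (ΣX)²)(nΣY² − (ΣY)²)]
Numerator: 7×3034 − 162×128 = 502
Denominator: √[(31584 − 26244)(17626 − 16384)] = √[5340 × 1242] = 2575.3213
r = 502 / 2575.3213 ≈ 0.1949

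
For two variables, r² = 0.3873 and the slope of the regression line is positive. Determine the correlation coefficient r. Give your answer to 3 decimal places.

|r| = √0.3873 = 0.622
The association is positive, so r = 0.622.

0.622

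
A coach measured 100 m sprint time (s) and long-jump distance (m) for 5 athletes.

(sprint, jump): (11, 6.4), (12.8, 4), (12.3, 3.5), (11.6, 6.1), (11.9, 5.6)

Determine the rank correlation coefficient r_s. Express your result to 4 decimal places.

Rank sprint: 1, 5, 4, 2, 3
Rank jump: 5, 2, 1, 4, 3
d = rank(sprint) − rank(jump): -4, 3, 3, -2, 0; Σd² = 38
ρ = 1 − 6Σd² / [n(n²−1)] = 1 − 6×38 / (5×24) = 1 − 228/120 ≈ -0.9000

-0.9000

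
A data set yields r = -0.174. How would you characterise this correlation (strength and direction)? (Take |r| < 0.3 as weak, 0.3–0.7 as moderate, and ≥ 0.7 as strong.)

r = -0.174 < 0 so the relationship is negative.
|r| = 0.174, which falls in the weak range.

weak negative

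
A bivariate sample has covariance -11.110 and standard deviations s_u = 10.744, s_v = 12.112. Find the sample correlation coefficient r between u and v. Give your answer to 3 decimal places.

r = Cov(u,v) / (s_u · s_v) = -11.110 / (10.744 × 12.112)
  = -11.110 / 130.1313 ≈ -0.085

-0.085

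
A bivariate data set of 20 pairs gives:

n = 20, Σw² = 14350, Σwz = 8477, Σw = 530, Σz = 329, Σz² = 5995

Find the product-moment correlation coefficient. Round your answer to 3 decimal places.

-0.573

r = (nΣwz − ΣwΣz) / √[(nΣw² − (Σw)²)(nΣz² − (Σz)²)]
Numerator: 20×8477 − 530×329 = -4830
Denominator: √[(287000 − 280900)(119900 − 108241)] = √[6100 × 11659] = 8433.2615
r = -4830 / 8433.2615 ≈ -0.573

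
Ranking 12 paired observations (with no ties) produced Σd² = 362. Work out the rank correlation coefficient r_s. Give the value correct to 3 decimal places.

ρ = 1 − 6Σd² / [n(n²−1)] = 1 − 6×362 / (12×143)
  = 1 − 2172/1716 = 1 − 1.2657 ≈ -0.266

-0.266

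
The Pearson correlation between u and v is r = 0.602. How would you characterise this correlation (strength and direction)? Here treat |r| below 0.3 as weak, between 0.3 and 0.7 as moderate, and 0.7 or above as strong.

r = 0.602 > 0 so the relationship is positive.
|r| = 0.602, which falls in the moderate range.

moderate positive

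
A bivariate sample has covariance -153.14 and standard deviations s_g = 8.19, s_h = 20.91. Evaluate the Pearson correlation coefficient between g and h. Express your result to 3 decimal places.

r = Cov(g,h) / (s_g · s_h) = -153.14 / (8.19 × 20.91)
  = -153.14 / 171.2529 ≈ -0.894

-0.894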